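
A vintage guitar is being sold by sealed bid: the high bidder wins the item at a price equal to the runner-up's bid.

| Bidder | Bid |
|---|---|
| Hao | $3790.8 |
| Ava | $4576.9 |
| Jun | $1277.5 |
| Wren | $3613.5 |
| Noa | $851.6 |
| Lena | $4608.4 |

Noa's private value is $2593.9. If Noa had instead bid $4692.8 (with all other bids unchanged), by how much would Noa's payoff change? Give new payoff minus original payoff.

−$2014.5

The highest bid among the other bidders is $4608.4; Noa's bid doesn't change that.
Original bid $851.6: Noa is not highest (top rival bid is $4608.4); payoff $0.
Alternative bid $4692.8: Noa is highest, pays the top rival bid $4608.4; payoff $2593.9 − $4608.4 = −$2014.5.
Change in payoff = −$2014.5 − ($0) = −$2014.5.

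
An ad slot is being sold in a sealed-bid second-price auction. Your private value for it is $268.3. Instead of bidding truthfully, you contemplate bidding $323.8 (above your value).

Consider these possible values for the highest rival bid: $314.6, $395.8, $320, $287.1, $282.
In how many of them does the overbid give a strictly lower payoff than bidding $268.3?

4

The deviation hurts exactly when the highest competing bid lies strictly between $268.3 and $323.8 — overbidding then wins at a price above your value.
$314.6: inside the interval → strictly worse (loss $46.3).
$395.8: above both → same outcome either way.
$320: inside the interval → strictly worse (loss $51.7).
$287.1: inside the interval → strictly worse (loss $18.8).
$282: inside the interval → strictly worse (loss $13.7).
Count: 4.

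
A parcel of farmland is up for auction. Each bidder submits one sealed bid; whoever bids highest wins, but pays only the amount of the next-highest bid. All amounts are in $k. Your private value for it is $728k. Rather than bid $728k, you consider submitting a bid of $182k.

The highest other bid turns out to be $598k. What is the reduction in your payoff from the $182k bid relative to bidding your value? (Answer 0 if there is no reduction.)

Bidding your value $728k: you win (since $728k > $598k) and pay $598k. Payoff $130k.
Bidding $182k: you lose. Payoff $0k.
The competing bid $598k lies between your shaded bid and your value, so underbidding forfeits an item you could have won at a profitable price.
Loss from deviating = $130k − ($0k) = $130k.

$130k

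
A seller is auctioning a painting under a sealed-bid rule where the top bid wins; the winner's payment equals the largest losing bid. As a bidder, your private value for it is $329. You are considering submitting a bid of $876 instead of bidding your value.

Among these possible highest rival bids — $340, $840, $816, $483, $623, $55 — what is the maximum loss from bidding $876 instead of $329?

$340: truthful gives $0, deviation gives −$11 → loss $11.
$840: truthful gives $0, deviation gives −$511 → loss $511.
$816: truthful gives $0, deviation gives −$487 → loss $487.
$483: truthful gives $0, deviation gives −$154 → loss $154.
$623: truthful gives $0, deviation gives −$294 → loss $294.
$55: same outcome either way → loss $0.
Maximum loss: $511.

$511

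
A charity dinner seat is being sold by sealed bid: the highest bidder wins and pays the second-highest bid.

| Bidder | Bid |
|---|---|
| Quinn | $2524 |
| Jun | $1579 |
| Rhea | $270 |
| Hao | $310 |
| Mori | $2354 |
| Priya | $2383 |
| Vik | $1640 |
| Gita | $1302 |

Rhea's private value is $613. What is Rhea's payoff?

$0

Highest bid: Quinn at $2524, so Quinn wins.
Second-highest bid: Priya at $2383 — that is the price the winner pays.
Rhea did not win, so Rhea pays nothing and receives nothing: payoff $0.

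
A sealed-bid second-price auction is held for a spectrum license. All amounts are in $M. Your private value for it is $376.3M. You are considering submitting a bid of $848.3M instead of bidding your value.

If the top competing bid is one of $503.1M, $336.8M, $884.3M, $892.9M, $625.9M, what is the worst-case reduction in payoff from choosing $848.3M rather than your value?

$503.1M: truthful gives $0M, deviation gives −$126.8M → loss $126.8M.
$336.8M: same outcome either way → loss $0M.
$884.3M: same outcome either way → loss $0M.
$892.9M: same outcome either way → loss $0M.
$625.9M: truthful gives $0M, deviation gives −$249.6M → loss $249.6M.
Maximum loss: $249.6M.

$249.6M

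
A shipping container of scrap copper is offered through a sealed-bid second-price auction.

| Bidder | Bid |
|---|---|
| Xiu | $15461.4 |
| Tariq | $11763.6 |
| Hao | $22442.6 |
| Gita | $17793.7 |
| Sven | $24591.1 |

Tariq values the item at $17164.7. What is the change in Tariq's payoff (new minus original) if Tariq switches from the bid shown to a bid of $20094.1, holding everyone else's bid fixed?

The highest bid among the other bidders is $24591.1; Tariq's bid doesn't change that.
Original bid $11763.6: Tariq is not highest (top rival bid is $24591.1); payoff $0.
Alternative bid $20094.1: Tariq is not highest (top rival bid is $24591.1); payoff $0.
Change in payoff = $0 − ($0) = $0.

$0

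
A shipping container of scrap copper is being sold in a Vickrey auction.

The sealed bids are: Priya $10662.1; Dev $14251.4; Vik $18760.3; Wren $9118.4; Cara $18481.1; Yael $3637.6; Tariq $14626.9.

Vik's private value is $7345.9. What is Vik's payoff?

Highest bid: Vik at $18760.3, so Vik wins.
Second-highest bid: Cara at $18481.1 — that is the price the winner pays.
Vik's payoff = value − price = $7345.9 − $18481.1 = −$11135.2.

−$11135.2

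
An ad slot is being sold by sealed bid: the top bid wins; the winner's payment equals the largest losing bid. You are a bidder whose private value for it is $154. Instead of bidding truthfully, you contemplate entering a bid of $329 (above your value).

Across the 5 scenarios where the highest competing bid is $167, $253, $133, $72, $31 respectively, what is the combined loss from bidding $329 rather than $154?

The deviation costs you only when the competing bid falls strictly between $154 and $329; elsewhere both bids give the same outcome.
$167: truthful payoff $0, deviation payoff −$13 → loss $13.
$253: truthful payoff $0, deviation payoff −$99 → loss $99.
$133: outcomes coincide → loss $0.
$72: outcomes coincide → loss $0.
$31: outcomes coincide → loss $0.
Total loss = $13 + $99 = $112.

$112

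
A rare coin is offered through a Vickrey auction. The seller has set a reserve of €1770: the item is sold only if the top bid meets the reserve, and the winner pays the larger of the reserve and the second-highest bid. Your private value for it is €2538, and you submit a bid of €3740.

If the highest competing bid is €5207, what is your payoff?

Your bid €3740 is below the highest competing bid €5207, so you lose. Payoff €0.

€0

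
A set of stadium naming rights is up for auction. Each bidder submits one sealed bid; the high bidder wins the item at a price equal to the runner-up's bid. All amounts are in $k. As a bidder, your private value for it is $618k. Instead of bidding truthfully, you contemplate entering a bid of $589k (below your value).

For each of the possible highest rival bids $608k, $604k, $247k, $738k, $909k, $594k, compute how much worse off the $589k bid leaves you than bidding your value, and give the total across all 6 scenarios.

$48k

The deviation costs you only when the competing bid falls strictly between $589k and $618k; elsewhere both bids give the same outcome.
$608k: truthful payoff $10k, deviation payoff $0k → loss $10k.
$604k: truthful payoff $14k, deviation payoff $0k → loss $14k.
$247k: outcomes coincide → loss $0k.
$738k: outcomes coincide → loss $0k.
$909k: outcomes coincide → loss $0k.
$594k: truthful payoff $24k, deviation payoff $0k → loss $24k.
Total loss = $10k + $14k + $24k = $48k.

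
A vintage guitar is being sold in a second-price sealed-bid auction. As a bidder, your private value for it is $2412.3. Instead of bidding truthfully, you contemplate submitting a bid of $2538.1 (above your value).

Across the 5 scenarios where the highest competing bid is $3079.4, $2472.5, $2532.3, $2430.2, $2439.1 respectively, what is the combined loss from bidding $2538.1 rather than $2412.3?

$224.9

The deviation costs you only when the competing bid falls strictly between $2412.3 and $2538.1; elsewhere both bids give the same outcome.
$3079.4: outcomes coincide → loss $0.
$2472.5: truthful payoff $0, deviation payoff −$60.2 → loss $60.2.
$2532.3: truthful payoff $0, deviation payoff −$120 → loss $120.
$2430.2: truthful payoff $0, deviation payoff −$17.9 → loss $17.9.
$2439.1: truthful payoff $0, deviation payoff −$26.8 → loss $26.8.
Total loss = $60.2 + $120 + $17.9 + $26.8 = $224.9.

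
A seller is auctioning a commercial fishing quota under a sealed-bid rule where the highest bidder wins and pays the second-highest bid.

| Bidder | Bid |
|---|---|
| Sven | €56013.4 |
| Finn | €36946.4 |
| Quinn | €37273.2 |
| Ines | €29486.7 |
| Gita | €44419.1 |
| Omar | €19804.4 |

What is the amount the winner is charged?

Highest bid: Sven at €56013.4, so Sven wins.
Second-highest bid: Gita at €44419.1 — that is the price the winner pays.

€44419.1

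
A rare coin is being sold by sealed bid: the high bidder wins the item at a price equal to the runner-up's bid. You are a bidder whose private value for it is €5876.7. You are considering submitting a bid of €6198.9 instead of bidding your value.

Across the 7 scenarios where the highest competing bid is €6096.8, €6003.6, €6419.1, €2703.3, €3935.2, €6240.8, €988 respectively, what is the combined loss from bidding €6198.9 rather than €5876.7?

€347

The deviation costs you only when the competing bid falls strictly between €5876.7 and €6198.9; elsewhere both bids give the same outcome.
€6096.8: truthful payoff €0, deviation payoff −€220.1 → loss €220.1.
€6003.6: truthful payoff €0, deviation payoff −€126.9 → loss €126.9.
€6419.1: outcomes coincide → loss €0.
€2703.3: outcomes coincide → loss €0.
€3935.2: outcomes coincide → loss €0.
€6240.8: outcomes coincide → loss €0.
€988: outcomes coincide → loss €0.
Total loss = €220.1 + €126.9 = €347.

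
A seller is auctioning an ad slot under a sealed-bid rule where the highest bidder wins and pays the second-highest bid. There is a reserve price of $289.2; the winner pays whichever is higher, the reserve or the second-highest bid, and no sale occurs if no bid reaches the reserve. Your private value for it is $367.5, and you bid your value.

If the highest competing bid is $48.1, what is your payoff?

Your bid $367.5 is the highest and exceeds the reserve.
Price = max(second-highest bid, reserve) = max($48.1, $289.2) = $289.2.
Payoff = $367.5 − $289.2 = $78.3.

$78.3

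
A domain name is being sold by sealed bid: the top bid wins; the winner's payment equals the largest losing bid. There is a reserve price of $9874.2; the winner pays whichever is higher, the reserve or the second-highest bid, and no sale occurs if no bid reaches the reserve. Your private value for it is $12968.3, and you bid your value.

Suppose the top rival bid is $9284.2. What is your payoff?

$3094.1

Your bid $12968.3 is the highest and exceeds the reserve.
Price = max(second-highest bid, reserve) = max($9284.2, $9874.2) = $9874.2.
Payoff = $12968.3 − $9874.2 = $3094.1.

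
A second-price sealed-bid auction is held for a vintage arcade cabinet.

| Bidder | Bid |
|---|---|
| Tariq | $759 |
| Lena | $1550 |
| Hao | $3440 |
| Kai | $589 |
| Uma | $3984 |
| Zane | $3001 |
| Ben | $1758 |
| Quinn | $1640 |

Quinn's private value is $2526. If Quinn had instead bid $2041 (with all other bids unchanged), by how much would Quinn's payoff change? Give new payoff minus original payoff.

The highest bid among the other bidders is $3984; Quinn's bid doesn't change that.
Original bid $1640: Quinn is not highest (top rival bid is $3984); payoff $0.
Alternative bid $2041: Quinn is not highest (top rival bid is $3984); payoff $0.
Change in payoff = $0 − ($0) = $0.

$0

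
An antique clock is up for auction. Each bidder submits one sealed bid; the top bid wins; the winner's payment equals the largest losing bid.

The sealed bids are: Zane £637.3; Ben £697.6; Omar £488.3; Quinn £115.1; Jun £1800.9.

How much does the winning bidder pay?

Highest bid: Jun at £1800.9, so Jun wins.
Second-highest bid: Ben at £697.6 — that is the price the winner pays.

£697.6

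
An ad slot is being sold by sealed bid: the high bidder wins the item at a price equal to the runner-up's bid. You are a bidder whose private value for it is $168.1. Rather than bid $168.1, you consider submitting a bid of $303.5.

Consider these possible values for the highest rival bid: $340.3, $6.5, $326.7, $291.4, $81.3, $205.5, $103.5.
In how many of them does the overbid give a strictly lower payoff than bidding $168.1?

2

The deviation hurts exactly when the highest competing bid lies strictly between $168.1 and $303.5 — overbidding then wins at a price above your value.
$340.3: above both → same outcome either way.
$6.5: below both → same outcome either way.
$326.7: above both → same outcome either way.
$291.4: inside the interval → strictly worse (loss $123.3).
$81.3: below both → same outcome either way.
$205.5: inside the interval → strictly worse (loss $37.4).
$103.5: below both → same outcome either way.
Count: 2.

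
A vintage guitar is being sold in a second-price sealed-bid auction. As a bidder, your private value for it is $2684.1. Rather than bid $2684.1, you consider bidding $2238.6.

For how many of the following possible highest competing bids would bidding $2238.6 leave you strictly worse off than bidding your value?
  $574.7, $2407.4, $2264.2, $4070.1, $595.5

The deviation hurts exactly when the highest competing bid lies strictly between $2238.6 and $2684.1 — underbidding then forfeits a profitable win.
$574.7: below both → same outcome either way.
$2407.4: inside the interval → strictly worse (loss $276.7).
$2264.2: inside the interval → strictly worse (loss $419.9).
$4070.1: above both → same outcome either way.
$595.5: below both → same outcome either way.
Count: 2.

2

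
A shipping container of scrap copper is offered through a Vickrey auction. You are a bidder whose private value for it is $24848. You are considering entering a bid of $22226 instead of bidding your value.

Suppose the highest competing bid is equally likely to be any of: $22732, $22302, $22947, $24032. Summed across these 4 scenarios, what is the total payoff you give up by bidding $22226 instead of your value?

The deviation costs you only when the competing bid falls strictly between $22226 and $24848; elsewhere both bids give the same outcome.
$22732: truthful payoff $2116, deviation payoff $0 → loss $2116.
$22302: truthful payoff $2546, deviation payoff $0 → loss $2546.
$22947: truthful payoff $1901, deviation payoff $0 → loss $1901.
$24032: truthful payoff $816, deviation payoff $0 → loss $816.
Total loss = $2116 + $2546 + $1901 + $816 = $7379.
In a second-price auction your bid sets only whether you win, not what you pay, so bidding your true value is weakly dominant.

$7379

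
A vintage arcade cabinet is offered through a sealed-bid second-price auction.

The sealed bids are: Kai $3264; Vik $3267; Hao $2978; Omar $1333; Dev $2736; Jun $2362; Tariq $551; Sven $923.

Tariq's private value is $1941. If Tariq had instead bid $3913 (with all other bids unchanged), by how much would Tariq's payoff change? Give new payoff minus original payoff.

The highest bid among the other bidders is $3267; Tariq's bid doesn't change that.
Original bid $551: Tariq is not highest (top rival bid is $3267); payoff $0.
Alternative bid $3913: Tariq is highest, pays the top rival bid $3267; payoff $1941 − $3267 = −$1326.
Change in payoff = −$1326 − ($0) = −$1326.

−$1326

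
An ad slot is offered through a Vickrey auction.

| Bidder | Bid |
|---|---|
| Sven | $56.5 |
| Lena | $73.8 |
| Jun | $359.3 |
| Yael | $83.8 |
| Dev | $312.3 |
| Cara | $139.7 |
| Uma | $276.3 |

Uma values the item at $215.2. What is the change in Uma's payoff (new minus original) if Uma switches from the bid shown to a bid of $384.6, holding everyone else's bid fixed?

−$144.1

The highest bid among the other bidders is $359.3; Uma's bid doesn't change that.
Original bid $276.3: Uma is not highest (top rival bid is $359.3); payoff $0.
Alternative bid $384.6: Uma is highest, pays the top rival bid $359.3; payoff $215.2 − $359.3 = −$144.1.
Change in payoff = −$144.1 − ($0) = −$144.1.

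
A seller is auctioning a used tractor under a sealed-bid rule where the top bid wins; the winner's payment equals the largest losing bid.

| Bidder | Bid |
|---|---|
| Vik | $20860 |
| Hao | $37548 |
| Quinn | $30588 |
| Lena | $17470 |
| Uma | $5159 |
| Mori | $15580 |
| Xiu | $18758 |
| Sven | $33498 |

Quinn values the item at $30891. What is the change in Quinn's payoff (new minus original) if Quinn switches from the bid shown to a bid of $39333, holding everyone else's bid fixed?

−$6657

The highest bid among the other bidders is $37548; Quinn's bid doesn't change that.
Original bid $30588: Quinn is not highest (top rival bid is $37548); payoff $0.
Alternative bid $39333: Quinn is highest, pays the top rival bid $37548; payoff $30891 − $37548 = −$6657.
Change in payoff = −$6657 − ($0) = −$6657.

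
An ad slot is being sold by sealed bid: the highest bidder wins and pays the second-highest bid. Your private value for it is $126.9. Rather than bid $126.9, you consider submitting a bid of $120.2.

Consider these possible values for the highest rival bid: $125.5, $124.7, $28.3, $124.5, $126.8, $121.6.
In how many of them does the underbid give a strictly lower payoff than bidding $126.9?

The deviation hurts exactly when the highest competing bid lies strictly between $120.2 and $126.9 — underbidding then forfeits a profitable win.
$125.5: inside the interval → strictly worse (loss $1.4).
$124.7: inside the interval → strictly worse (loss $2.2).
$28.3: below both → same outcome either way.
$124.5: inside the interval → strictly worse (loss $2.4).
$126.8: inside the interval → strictly worse (loss $0.1).
$121.6: inside the interval → strictly worse (loss $5.3).
Count: 5.

5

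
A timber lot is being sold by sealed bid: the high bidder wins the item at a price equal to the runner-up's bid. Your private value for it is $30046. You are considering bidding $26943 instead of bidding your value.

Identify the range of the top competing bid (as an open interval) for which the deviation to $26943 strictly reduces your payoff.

($26943, $30046)

If the competing bid is below $26943, both bids win at the same price — no difference.
If it is above $30046, both bids lose — no difference.
If it lies strictly between $26943 and $30046, bidding your value wins at a price below your value (positive payoff) while bidding $26943 loses (payoff 0).
So the deviation strictly hurts on the open interval ($26943, $30046).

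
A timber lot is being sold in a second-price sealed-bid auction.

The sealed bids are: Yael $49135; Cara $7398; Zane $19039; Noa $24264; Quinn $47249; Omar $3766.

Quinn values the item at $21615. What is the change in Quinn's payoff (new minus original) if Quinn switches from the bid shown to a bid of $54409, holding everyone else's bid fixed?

The highest bid among the other bidders is $49135; Quinn's bid doesn't change that.
Original bid $47249: Quinn is not highest (top rival bid is $49135); payoff $0.
Alternative bid $54409: Quinn is highest, pays the top rival bid $49135; payoff $21615 − $49135 = −$27520.
Change in payoff = −$27520 − ($0) = −$27520.

−$27520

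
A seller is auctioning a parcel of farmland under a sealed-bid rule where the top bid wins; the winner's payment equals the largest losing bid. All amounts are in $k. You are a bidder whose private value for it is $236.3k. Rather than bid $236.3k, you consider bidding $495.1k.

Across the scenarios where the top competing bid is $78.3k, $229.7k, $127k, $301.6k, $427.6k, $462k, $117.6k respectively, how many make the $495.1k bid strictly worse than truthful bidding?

The deviation hurts exactly when the highest competing bid lies strictly between $236.3k and $495.1k — overbidding then wins at a price above your value.
$78.3k: below both → same outcome either way.
$229.7k: below both → same outcome either way.
$127k: below both → same outcome either way.
$301.6k: inside the interval → strictly worse (loss $65.3k).
$427.6k: inside the interval → strictly worse (loss $191.3k).
$462k: inside the interval → strictly worse (loss $225.7k).
$117.6k: below both → same outcome either way.
Count: 3.

3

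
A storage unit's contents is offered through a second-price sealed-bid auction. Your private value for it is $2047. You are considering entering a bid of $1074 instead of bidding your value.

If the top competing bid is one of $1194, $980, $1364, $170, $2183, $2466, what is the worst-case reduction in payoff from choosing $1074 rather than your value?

$853

$1194: truthful gives $853, deviation gives $0 → loss $853.
$980: same outcome either way → loss $0.
$1364: truthful gives $683, deviation gives $0 → loss $683.
$170: same outcome either way → loss $0.
$2183: same outcome either way → loss $0.
$2466: same outcome either way → loss $0.
Maximum loss: $853.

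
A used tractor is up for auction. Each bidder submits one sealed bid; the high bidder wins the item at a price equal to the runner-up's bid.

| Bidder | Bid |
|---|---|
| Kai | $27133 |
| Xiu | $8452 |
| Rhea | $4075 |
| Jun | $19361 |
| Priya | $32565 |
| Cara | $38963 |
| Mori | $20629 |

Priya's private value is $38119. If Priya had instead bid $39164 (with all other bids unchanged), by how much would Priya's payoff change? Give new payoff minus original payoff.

The highest bid among the other bidders is $38963; Priya's bid doesn't change that.
Original bid $32565: Priya is not highest (top rival bid is $38963); payoff $0.
Alternative bid $39164: Priya is highest, pays the top rival bid $38963; payoff $38119 − $38963 = −$844.
Change in payoff = −$844 − ($0) = −$844.

−$844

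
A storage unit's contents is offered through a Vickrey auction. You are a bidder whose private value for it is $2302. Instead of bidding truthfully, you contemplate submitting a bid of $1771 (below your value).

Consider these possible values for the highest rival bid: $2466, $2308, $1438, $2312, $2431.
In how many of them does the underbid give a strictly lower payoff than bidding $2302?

The deviation hurts exactly when the highest competing bid lies strictly between $1771 and $2302 — underbidding then forfeits a profitable win.
$2466: above both → same outcome either way.
$2308: above both → same outcome either way.
$1438: below both → same outcome either way.
$2312: above both → same outcome either way.
$2431: above both → same outcome either way.
Count: 0.

0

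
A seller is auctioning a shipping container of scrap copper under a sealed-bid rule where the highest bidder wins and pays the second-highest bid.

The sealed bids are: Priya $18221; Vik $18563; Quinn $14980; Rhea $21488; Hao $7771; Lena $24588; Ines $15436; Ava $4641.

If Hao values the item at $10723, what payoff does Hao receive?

$0

Highest bid: Lena at $24588, so Lena wins.
Second-highest bid: Rhea at $21488 — that is the price the winner pays.
Hao did not win, so Hao pays nothing and receives nothing: payoff $0.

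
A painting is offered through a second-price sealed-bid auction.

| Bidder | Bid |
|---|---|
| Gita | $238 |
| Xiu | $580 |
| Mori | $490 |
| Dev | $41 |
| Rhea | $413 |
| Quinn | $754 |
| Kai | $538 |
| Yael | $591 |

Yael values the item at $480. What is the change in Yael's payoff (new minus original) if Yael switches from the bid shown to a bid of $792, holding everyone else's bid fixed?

−$274

The highest bid among the other bidders is $754; Yael's bid doesn't change that.
Original bid $591: Yael is not highest (top rival bid is $754); payoff $0.
Alternative bid $792: Yael is highest, pays the top rival bid $754; payoff $480 − $754 = −$274.
Change in payoff = −$274 − ($0) = −$274.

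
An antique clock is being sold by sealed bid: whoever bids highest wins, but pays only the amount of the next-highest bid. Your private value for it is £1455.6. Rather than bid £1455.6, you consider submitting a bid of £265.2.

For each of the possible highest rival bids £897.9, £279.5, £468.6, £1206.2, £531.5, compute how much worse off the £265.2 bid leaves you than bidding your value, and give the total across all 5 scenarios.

£3894.3

The deviation costs you only when the competing bid falls strictly between £265.2 and £1455.6; elsewhere both bids give the same outcome.
£897.9: truthful payoff £557.7, deviation payoff £0 → loss £557.7.
£279.5: truthful payoff £1176.1, deviation payoff £0 → loss £1176.1.
£468.6: truthful payoff £987, deviation payoff £0 → loss £987.
£1206.2: truthful payoff £249.4, deviation payoff £0 → loss £249.4.
£531.5: truthful payoff £924.1, deviation payoff £0 → loss £924.1.
Total loss = £557.7 + £1176.1 + £987 + £249.4 + £924.1 = £3894.3.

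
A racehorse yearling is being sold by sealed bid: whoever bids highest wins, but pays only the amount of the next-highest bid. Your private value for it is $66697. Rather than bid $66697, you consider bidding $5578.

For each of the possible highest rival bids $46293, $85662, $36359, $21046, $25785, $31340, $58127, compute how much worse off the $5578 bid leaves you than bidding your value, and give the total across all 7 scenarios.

The deviation costs you only when the competing bid falls strictly between $5578 and $66697; elsewhere both bids give the same outcome.
$46293: truthful payoff $20404, deviation payoff $0 → loss $20404.
$85662: outcomes coincide → loss $0.
$36359: truthful payoff $30338, deviation payoff $0 → loss $30338.
$21046: truthful payoff $45651, deviation payoff $0 → loss $45651.
$25785: truthful payoff $40912, deviation payoff $0 → loss $40912.
$31340: truthful payoff $35357, deviation payoff $0 → loss $35357.
$58127: truthful payoff $8570, deviation payoff $0 → loss $8570.
Total loss = $20404 + $30338 + $45651 + $40912 + $35357 + $8570 = $181232.
Truthful bidding weakly dominates here: raising your bid can only win items priced above your value, and lowering it can only forfeit items priced below.

$181232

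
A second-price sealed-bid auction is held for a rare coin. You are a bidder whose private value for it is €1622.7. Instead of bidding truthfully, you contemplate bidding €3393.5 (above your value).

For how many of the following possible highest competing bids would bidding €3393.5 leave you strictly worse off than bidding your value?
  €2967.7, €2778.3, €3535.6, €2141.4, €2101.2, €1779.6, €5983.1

5

The deviation hurts exactly when the highest competing bid lies strictly between €1622.7 and €3393.5 — overbidding then wins at a price above your value.
€2967.7: inside the interval → strictly worse (loss €1345).
€2778.3: inside the interval → strictly worse (loss €1155.6).
€3535.6: above both → same outcome either way.
€2141.4: inside the interval → strictly worse (loss €518.7).
€2101.2: inside the interval → strictly worse (loss €478.5).
€1779.6: inside the interval → strictly worse (loss €156.9).
€5983.1: above both → same outcome either way.
Count: 5.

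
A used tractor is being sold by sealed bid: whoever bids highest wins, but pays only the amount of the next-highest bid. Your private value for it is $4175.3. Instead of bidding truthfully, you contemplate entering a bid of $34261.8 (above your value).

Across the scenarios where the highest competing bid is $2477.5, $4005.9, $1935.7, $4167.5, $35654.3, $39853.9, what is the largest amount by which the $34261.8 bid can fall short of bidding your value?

$0

$2477.5: same outcome either way → loss $0.
$4005.9: same outcome either way → loss $0.
$1935.7: same outcome either way → loss $0.
$4167.5: same outcome either way → loss $0.
$35654.3: same outcome either way → loss $0.
$39853.9: same outcome either way → loss $0.
Maximum loss: $0.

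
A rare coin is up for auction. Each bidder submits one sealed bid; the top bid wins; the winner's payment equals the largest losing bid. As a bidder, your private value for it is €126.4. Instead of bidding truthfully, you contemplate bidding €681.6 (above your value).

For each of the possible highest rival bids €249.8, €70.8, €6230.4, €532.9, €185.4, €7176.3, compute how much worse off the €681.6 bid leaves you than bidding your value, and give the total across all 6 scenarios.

The deviation costs you only when the competing bid falls strictly between €126.4 and €681.6; elsewhere both bids give the same outcome.
€249.8: truthful payoff €0, deviation payoff −€123.4 → loss €123.4.
€70.8: outcomes coincide → loss €0.
€6230.4: outcomes coincide → loss €0.
€532.9: truthful payoff €0, deviation payoff −€406.5 → loss €406.5.
€185.4: truthful payoff €0, deviation payoff −€59 → loss €59.
€7176.3: outcomes coincide → loss €0.
Total loss = €123.4 + €406.5 + €59 = €588.9.

€588.9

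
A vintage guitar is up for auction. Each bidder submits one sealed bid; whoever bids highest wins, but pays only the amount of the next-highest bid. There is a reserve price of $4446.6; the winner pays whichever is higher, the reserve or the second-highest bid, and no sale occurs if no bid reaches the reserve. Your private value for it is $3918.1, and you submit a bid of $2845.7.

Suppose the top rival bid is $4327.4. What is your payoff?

Your bid $2845.7 is below the highest competing bid $4327.4, so you lose. Payoff $0.

$0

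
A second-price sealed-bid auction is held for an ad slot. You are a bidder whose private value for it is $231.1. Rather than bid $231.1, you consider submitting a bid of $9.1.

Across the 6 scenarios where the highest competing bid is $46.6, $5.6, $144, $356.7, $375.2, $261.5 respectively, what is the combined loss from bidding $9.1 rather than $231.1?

The deviation costs you only when the competing bid falls strictly between $9.1 and $231.1; elsewhere both bids give the same outcome.
$46.6: truthful payoff $184.5, deviation payoff $0 → loss $184.5.
$5.6: outcomes coincide → loss $0.
$144: truthful payoff $87.1, deviation payoff $0 → loss $87.1.
$356.7: outcomes coincide → loss $0.
$375.2: outcomes coincide → loss $0.
$261.5: outcomes coincide → loss $0.
Total loss = $184.5 + $87.1 = $271.6.

$271.6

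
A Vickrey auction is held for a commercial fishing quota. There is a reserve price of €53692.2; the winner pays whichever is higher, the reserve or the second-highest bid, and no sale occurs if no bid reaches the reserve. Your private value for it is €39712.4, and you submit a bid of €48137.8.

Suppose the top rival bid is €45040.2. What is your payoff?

Your bid €48137.8 is the highest bid but falls below the reserve €53692.2, so the item goes unsold. Payoff €0.

€0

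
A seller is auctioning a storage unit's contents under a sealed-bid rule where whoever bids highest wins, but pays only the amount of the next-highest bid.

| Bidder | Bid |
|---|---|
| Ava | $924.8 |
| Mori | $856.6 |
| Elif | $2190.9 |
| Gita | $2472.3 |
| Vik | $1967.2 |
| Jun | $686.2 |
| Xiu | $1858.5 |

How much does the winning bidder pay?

$2190.9

Highest bid: Gita at $2472.3, so Gita wins.
Second-highest bid: Elif at $2190.9 — that is the price the winner pays.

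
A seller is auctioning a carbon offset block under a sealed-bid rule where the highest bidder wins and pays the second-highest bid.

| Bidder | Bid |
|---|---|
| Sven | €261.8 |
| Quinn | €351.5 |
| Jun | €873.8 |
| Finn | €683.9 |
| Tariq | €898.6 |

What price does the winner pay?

Highest bid: Tariq at €898.6, so Tariq wins.
Second-highest bid: Jun at €873.8 — that is the price the winner pays.

€873.8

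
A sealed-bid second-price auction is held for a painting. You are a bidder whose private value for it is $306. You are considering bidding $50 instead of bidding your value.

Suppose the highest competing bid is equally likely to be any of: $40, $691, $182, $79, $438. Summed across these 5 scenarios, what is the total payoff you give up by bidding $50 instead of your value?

$351

The deviation costs you only when the competing bid falls strictly between $50 and $306; elsewhere both bids give the same outcome.
$40: outcomes coincide → loss $0.
$691: outcomes coincide → loss $0.
$182: truthful payoff $124, deviation payoff $0 → loss $124.
$79: truthful payoff $227, deviation payoff $0 → loss $227.
$438: outcomes coincide → loss $0.
Total loss = $124 + $227 = $351.
Because the price is fixed by the runner-up's bid, deviating from your value can only change a good outcome into a bad one — never the reverse.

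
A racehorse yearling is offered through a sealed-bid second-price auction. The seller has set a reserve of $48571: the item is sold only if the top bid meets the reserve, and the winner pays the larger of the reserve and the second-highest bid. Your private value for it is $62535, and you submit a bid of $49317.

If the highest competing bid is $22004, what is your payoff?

$13964

Your bid $49317 is the highest and exceeds the reserve.
Price = max(second-highest bid, reserve) = max($22004, $48571) = $48571.
Payoff = $62535 − $48571 = $13964.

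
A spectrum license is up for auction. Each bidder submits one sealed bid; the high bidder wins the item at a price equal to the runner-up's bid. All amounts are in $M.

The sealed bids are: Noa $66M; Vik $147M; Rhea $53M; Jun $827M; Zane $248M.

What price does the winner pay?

Highest bid: Jun at $827M, so Jun wins.
Second-highest bid: Zane at $248M — that is the price the winner pays.

$248M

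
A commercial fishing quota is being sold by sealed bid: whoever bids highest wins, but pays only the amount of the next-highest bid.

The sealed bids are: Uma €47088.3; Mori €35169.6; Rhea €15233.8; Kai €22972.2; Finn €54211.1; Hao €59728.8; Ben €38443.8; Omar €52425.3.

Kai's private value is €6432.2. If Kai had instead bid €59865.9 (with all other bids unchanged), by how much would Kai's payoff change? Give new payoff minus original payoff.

The highest bid among the other bidders is €59728.8; Kai's bid doesn't change that.
Original bid €22972.2: Kai is not highest (top rival bid is €59728.8); payoff €0.
Alternative bid €59865.9: Kai is highest, pays the top rival bid €59728.8; payoff €6432.2 − €59728.8 = −€53296.6.
Change in payoff = −€53296.6 − (€0) = −€53296.6.

−€53296.6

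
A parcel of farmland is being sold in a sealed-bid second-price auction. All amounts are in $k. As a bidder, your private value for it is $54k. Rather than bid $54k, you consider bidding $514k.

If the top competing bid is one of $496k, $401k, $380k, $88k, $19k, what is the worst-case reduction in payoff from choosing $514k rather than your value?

$442k

$496k: truthful gives $0k, deviation gives −$442k → loss $442k.
$401k: truthful gives $0k, deviation gives −$347k → loss $347k.
$380k: truthful gives $0k, deviation gives −$326k → loss $326k.
$88k: truthful gives $0k, deviation gives −$34k → loss $34k.
$19k: same outcome either way → loss $0k.
Maximum loss: $442k.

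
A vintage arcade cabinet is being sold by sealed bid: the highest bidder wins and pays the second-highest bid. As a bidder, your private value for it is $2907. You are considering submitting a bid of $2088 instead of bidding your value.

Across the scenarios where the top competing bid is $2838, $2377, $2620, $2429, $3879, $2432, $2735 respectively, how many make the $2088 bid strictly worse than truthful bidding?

6

The deviation hurts exactly when the highest competing bid lies strictly between $2088 and $2907 — underbidding then forfeits a profitable win.
$2838: inside the interval → strictly worse (loss $69).
$2377: inside the interval → strictly worse (loss $530).
$2620: inside the interval → strictly worse (loss $287).
$2429: inside the interval → strictly worse (loss $478).
$3879: above both → same outcome either way.
$2432: inside the interval → strictly worse (loss $475).
$2735: inside the interval → strictly worse (loss $172).
Count: 6.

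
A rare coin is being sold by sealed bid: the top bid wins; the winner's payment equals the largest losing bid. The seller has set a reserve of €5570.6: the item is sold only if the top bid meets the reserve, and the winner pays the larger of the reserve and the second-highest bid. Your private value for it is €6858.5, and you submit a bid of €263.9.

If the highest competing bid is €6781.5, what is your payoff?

€0

Your bid €263.9 is below the highest competing bid €6781.5, so you lose. Payoff €0.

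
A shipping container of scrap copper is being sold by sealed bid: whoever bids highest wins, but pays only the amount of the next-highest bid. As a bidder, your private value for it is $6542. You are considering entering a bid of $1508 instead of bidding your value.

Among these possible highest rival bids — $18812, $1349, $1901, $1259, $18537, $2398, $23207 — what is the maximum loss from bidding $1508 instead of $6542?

$18812: same outcome either way → loss $0.
$1349: same outcome either way → loss $0.
$1901: truthful gives $4641, deviation gives $0 → loss $4641.
$1259: same outcome either way → loss $0.
$18537: same outcome either way → loss $0.
$2398: truthful gives $4144, deviation gives $0 → loss $4144.
$23207: same outcome either way → loss $0.
Maximum loss: $4641.

$4641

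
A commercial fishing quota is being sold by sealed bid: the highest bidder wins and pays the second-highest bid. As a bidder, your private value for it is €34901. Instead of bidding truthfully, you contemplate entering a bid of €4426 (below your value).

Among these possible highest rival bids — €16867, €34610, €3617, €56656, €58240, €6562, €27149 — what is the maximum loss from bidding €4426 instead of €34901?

€16867: truthful gives €18034, deviation gives €0 → loss €18034.
€34610: truthful gives €291, deviation gives €0 → loss €291.
€3617: same outcome either way → loss €0.
€56656: same outcome either way → loss €0.
€58240: same outcome either way → loss €0.
€6562: truthful gives €28339, deviation gives €0 → loss €28339.
€27149: truthful gives €7752, deviation gives €0 → loss €7752.
Maximum loss: €28339.

€28339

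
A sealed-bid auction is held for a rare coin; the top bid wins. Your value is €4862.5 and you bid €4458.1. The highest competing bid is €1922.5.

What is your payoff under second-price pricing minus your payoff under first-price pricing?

€2535.6

You have the highest bid, so you win under either rule.
Second-price: pay €1922.5 → payoff €2940.
First-price: pay your own bid €4458.1 → payoff €404.4.
Difference = €2940 − (€404.4) = €2535.6.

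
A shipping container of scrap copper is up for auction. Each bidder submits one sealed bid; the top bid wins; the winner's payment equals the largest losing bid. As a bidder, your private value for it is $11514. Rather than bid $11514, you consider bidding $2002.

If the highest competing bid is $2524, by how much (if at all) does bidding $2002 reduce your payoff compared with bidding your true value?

Bidding your value $11514: you win (since $11514 > $2524) and pay $2524. Payoff $8990.
Bidding $2002: you lose. Payoff $0.
The competing bid $2524 lies between your shaded bid and your value, so underbidding forfeits an item you could have won at a profitable price.
Loss from deviating = $8990 − ($0) = $8990.

$8990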